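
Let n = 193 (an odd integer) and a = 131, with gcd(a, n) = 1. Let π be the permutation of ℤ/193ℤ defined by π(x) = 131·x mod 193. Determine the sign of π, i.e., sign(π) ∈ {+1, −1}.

Trace 144: π^k(144) = [144, 143, 12, 28, 1, 131, 177] for k=0..6.
The orbit structure of x ↦ 131x mod 193: 5 orbits of sizes [48, 48, 48, 48, 1].
With 5 cycles on 193 points, sign = (−1)^{193−5} = +1.

+1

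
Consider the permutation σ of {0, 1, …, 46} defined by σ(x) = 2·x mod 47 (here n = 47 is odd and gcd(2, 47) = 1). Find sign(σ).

+1

Start at x=42: 42 → 37 → 27 → 7 → 14 → 28 → 9 → … (one orbit).
Cycle type of π: 23×2 + 1; total 3 cycles.
n − c = 47 − 3 = 44; sign = (−1)^44 = +1.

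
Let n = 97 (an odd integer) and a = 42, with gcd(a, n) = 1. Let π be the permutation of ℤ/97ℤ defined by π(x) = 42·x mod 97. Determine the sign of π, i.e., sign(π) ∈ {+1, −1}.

-1

Orbit of 64 under x↦42x: [64, 69, 85, 78, 75, 46, 89]… (length divides ord_97(42)).
The orbit structure of x ↦ 42x mod 97: 4 orbits of sizes [32, 32, 32, 1].
n − c = 97 − 4 = 93; sign = (−1)^93 = -1.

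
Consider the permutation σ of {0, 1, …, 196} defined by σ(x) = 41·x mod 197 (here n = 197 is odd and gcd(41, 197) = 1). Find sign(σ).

+1

Trace 105: π^k(105) = [105, 168, 190, 107, 53, 6, 49] for k=0..6.
π_41 has 3 disjoint cycles with lengths [98, 98, 1] on {0,…,196}.
3 cycles on 197: each ℓ→(−1)^(ℓ−1), product (−1)^194 = +1.
Zolotarev: (41|197) = +1, matching the cycle-count sign.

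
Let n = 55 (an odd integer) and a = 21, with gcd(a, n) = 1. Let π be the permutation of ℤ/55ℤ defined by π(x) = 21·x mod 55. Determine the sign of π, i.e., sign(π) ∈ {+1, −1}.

Trace 1: π^k(1) = [1, 21] for k=0..1.
π_21 has 30 disjoint cycles with lengths [2, 2, 2, 2, 2, 2, 2, 2, 2, 2, 2, 2, 2, 2, 2, 2, 2, 2, 2, 2, 2, 2, 2, 2, 2, 1, 1, 1, 1, 1] on {0,…,54}.
n − c = 55 − 30 = 25; sign = (−1)^25 = -1.

-1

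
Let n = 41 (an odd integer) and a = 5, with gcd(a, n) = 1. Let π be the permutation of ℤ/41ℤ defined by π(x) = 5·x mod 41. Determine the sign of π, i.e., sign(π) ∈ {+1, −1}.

Start at x=10: 10 → 9 → 4 → 20 → 18 → 8 → 40 → … (one orbit).
The orbit structure of x ↦ 5x mod 41: 3 orbits of sizes [20, 20, 1].
Σ(ℓ_i−1) = 41−3 = 38; sign = (−1)^38 = +1.
(5|41)_J = +1 (Zolotarev's lemma cross-check).

+1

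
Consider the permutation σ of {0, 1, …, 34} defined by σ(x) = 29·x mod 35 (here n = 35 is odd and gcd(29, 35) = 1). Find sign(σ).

Orbit of 29 under x↦29x: [29, 1]… (length divides ord_35(29)).
π_29 has 21 disjoint cycles with lengths [2, 2, 2, 2, 2, 2, 2, 2, 2, 2, 2, 2, 2, 2, 1, 1, 1, 1, 1, 1, 1] on {0,…,34}.
n − c = 35 − 21 = 14; sign = (−1)^14 = +1.
Check: (29/35) = +1 by Zolotarev.

+1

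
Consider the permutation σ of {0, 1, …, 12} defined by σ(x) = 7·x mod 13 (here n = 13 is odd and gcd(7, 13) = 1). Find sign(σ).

Orbit of 6 under x↦7x: [6, 3, 8, 4, 2, 1, 7]… (length divides ord_13(7)).
The orbit structure of x ↦ 7x mod 13: 2 orbits of sizes [12, 1].
With 2 cycles on 13 points, sign = (−1)^{13−2} = -1.
(7|13)_J = -1 (Zolotarev's lemma cross-check).

-1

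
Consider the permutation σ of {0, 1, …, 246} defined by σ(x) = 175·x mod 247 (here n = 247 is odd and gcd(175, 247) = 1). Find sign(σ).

Orbit of 206 under x↦175x: [206, 235, 123, 36, 125, 139, 119]… (length divides ord_247(175)).
Decompose π into cycles: lengths [36, 36, 36, 36, 36, 36, 12, 9, 9, 1] (10 cycles, including the fixed point 0).
247 − 10 = 237 transpositions; sign(π) = (−1)^237 = -1.
Zolotarev: (175|247) = -1, matching the cycle-count sign.

-1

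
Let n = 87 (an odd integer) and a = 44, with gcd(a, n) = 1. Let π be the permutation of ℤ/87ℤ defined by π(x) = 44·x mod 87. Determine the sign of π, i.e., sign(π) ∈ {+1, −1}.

Start at x=50: 50 → 25 → 56 → 28 → 14 → 7 → 47 → … (one orbit).
5 cycles of lengths [28, 28, 28, 2, 1].
87 − 5 = 82 transpositions; sign(π) = (−1)^82 = +1.
Via Zolotarev, sign(π_{44}) = (44|87) = +1.

+1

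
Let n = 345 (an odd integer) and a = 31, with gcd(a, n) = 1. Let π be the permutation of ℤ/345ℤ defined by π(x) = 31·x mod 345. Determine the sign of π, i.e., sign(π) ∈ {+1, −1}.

+1

Orbit of 331 under x↦31x: [331, 256, 1, 31, 271, 121, 301]… (length divides ord_345(31)).
π_31 has 45 disjoint cycles with lengths [11, 11, 11, 11, 11, 11, 11, 11, 11, 11, 11, 11, 11, 11, 11, 11, 11, 11, 11, 11, 11, 11, 11, 11, 11, 11, 11, 11, 11, 11, 1, 1, 1, 1, 1, 1, 1, 1, 1, 1, 1, 1, 1, 1, 1] on {0,…,344}.
Σ(ℓ_i−1) = 345−45 = 300; sign = (−1)^300 = +1.
Via Zolotarev, sign(π_{31}) = (31|345) = +1.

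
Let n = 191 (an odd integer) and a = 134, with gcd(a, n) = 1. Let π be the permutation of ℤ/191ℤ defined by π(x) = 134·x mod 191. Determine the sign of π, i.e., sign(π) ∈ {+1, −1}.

Orbit of 69 under x↦134x: [69, 78, 138, 156, 85, 121, 170]… (length divides ord_191(134)).
π_134 has 3 disjoint cycles with lengths [95, 95, 1] on {0,…,190}.
With 3 cycles on 191 points, sign = (−1)^{191−3} = +1.

+1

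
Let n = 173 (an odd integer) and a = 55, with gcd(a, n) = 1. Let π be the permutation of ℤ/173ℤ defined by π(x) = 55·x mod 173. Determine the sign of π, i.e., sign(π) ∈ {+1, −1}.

+1

Orbit of 13 under x↦55x: [13, 23, 54, 29, 38, 14, 78]… (length divides ord_173(55)).
Decompose π into cycles: lengths [86, 86, 1] (3 cycles, including the fixed point 0).
With 3 cycles on 173 points, sign = (−1)^{173−3} = +1.
The Jacobi symbol (55|173) = +1 (Zolotarev) agrees.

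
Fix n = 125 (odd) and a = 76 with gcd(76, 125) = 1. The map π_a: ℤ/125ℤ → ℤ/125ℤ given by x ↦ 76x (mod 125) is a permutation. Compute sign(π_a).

+1

Trace 26: π^k(26) = [26, 101, 51, 1, 76] for k=0..4.
π_76 has 45 disjoint cycles with lengths [5, 5, 5, 5, 5, 5, 5, 5, 5, 5, 5, 5, 5, 5, 5, 5, 5, 5, 5, 5, 1, 1, 1, 1, 1, 1, 1, 1, 1, 1, 1, 1, 1, 1, 1, 1, 1, 1, 1, 1, 1, 1, 1, 1, 1] on {0,…,124}.
125 − 45 = 80 transpositions; sign(π) = (−1)^80 = +1.
Zolotarev: (76|125) = +1, matching the cycle-count sign.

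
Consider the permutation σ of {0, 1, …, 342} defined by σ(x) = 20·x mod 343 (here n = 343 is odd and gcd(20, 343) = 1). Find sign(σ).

-1

Orbit of 330 under x↦20x: [330, 83, 288, 272, 295, 69, 8]… (length divides ord_343(20)).
Cycle lengths of π_20 on ℤ/343ℤ: [98, 98, 98, 14, 14, 14, 2, 2, 2, 1]; 10 cycles in total.
10 cycles on 343: each ℓ→(−1)^(ℓ−1), product (−1)^333 = -1.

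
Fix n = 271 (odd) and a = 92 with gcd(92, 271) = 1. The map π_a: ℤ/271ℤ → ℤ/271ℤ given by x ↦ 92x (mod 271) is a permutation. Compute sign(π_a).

-1

Orbit of 109 under x↦92x: [109, 1, 92, 63, 105, 175, 111]… (length divides ord_271(92)).
The orbit structure of x ↦ 92x mod 271: 2 orbits of sizes [270, 1].
2 cycles on 271: each ℓ→(−1)^(ℓ−1), product (−1)^269 = -1.
Zolotarev: (92|271) = -1, matching the cycle-count sign.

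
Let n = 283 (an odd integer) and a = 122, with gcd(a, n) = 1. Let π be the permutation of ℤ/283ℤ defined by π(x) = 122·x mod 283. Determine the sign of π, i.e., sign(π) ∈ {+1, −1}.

-1

Orbit of 267 under x↦122x: [267, 29, 142, 61, 84, 60, 245]… (length divides ord_283(122)).
Cycle type of π: 94×3 + 1; total 4 cycles.
sign(π) = (−1)^{n − #cycles} = (−1)^{283−4} = (−1)^279 = -1.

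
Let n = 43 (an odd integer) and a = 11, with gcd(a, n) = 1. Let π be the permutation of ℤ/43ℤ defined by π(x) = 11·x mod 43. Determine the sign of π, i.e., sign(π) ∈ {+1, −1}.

Start at x=41: 41 → 21 → 16 → 4 → 1 → 11 → 35 → 41 (one orbit).
Cycle type of π: 7×6 + 1; total 7 cycles.
Σ(ℓ_i−1) = 43−7 = 36; sign = (−1)^36 = +1.
Check: (11/43) = +1 by Zolotarev.

+1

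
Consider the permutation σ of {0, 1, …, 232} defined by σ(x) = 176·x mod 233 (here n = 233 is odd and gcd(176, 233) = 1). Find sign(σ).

-1

Start at x=106: 106 → 16 → 20 → 25 → 206 → 141 → 118 → … (one orbit).
Decompose π into cycles: lengths [232, 1] (2 cycles, including the fixed point 0).
n − c = 233 − 2 = 231; sign = (−1)^231 = -1.
Check: (176/233) = -1 by Zolotarev.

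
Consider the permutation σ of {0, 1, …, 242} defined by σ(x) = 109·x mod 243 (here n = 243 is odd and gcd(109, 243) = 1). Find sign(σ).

+1

Start at x=1: 1 → 109 → 217 → 82 → 190 → 55 → 163 → … (one orbit).
π_109 has 63 disjoint cycles with lengths [9, 9, 9, 9, 9, 9, 9, 9, 9, 9, 9, 9, 9, 9, 9, 9, 9, 9, 3, 3, 3, 3, 3, 3, 3, 3, 3, 3, 3, 3, 3, 3, 3, 3, 3, 3, 1, 1, 1, 1, 1, 1, 1, 1, 1, 1, 1, 1, 1, 1, 1, 1, 1, 1, 1, 1, 1, 1, 1, 1, 1, 1, 1] on {0,…,242}.
n − c = 243 − 63 = 180; sign = (−1)^180 = +1.
(109|243)_J = +1 (Zolotarev's lemma cross-check).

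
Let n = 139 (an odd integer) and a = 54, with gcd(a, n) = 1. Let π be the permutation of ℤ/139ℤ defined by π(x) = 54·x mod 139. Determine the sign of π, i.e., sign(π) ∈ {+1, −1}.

+1

Start at x=29: 29 → 37 → 52 → 28 → 122 → 55 → 51 → … (one orbit).
Cycle lengths of π_54 on ℤ/139ℤ: [69, 69, 1]; 3 cycles in total.
sign(π) = (−1)^{n − #cycles} = (−1)^{139−3} = (−1)^136 = +1.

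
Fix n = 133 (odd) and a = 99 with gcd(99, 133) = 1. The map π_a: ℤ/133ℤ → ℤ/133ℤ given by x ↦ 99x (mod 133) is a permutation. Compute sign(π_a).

+1

Orbit of 85 under x↦99x: [85, 36, 106, 120, 43, 1, 99]… (length divides ord_133(99)).
π_99 has 21 disjoint cycles with lengths [9, 9, 9, 9, 9, 9, 9, 9, 9, 9, 9, 9, 9, 9, 1, 1, 1, 1, 1, 1, 1] on {0,…,132}.
21 cycles on 133: each ℓ→(−1)^(ℓ−1), product (−1)^112 = +1.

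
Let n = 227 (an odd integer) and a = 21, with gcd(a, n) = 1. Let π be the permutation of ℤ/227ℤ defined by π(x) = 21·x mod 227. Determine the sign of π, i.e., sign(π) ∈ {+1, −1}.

+1

Start at x=161: 161 → 203 → 177 → 85 → 196 → 30 → 176 → … (one orbit).
Cycle lengths of π_21 on ℤ/227ℤ: [113, 113, 1]; 3 cycles in total.
Σ(ℓ_i−1) = 227−3 = 224; sign = (−1)^224 = +1.
Via Zolotarev, sign(π_{21}) = (21|227) = +1.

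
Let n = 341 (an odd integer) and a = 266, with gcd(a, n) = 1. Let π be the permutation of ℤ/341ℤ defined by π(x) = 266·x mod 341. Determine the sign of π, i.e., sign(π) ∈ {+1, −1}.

Orbit of 258 under x↦266x: [258, 87, 295, 40, 69, 281, 67]… (length divides ord_341(266)).
Cycle lengths of π_266 on ℤ/341ℤ: [30, 30, 30, 30, 30, 30, 30, 30, 30, 30, 15, 15, 10, 1]; 14 cycles in total.
341 − 14 = 327 transpositions; sign(π) = (−1)^327 = -1.

-1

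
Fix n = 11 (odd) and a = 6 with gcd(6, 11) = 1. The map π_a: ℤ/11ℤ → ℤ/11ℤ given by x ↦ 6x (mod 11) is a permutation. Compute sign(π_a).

Trace 5: π^k(5) = [5, 8, 4, 2, 1, 6, 3] for k=0..6.
Cycle type of π: 10 + 1; total 2 cycles.
With 2 cycles on 11 points, sign = (−1)^{11−2} = -1.
(6|11)_J = -1 (Zolotarev's lemma cross-check).

-1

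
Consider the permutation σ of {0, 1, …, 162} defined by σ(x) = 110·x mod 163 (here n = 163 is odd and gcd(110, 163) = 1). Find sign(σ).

Start at x=140: 140 → 78 → 104 → 30 → 40 → 162 → 53 → … (one orbit).
Cycle lengths of π_110 on ℤ/163ℤ: [18, 18, 18, 18, 18, 18, 18, 18, 18, 1]; 10 cycles in total.
With 10 cycles on 163 points, sign = (−1)^{163−10} = -1.

-1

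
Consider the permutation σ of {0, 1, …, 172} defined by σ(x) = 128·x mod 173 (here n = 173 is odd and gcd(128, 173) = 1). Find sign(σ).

Orbit of 6 under x↦128x: [6, 76, 40, 103, 36, 110, 67]… (length divides ord_173(128)).
Cycle type of π: 172 + 1; total 2 cycles.
With 2 cycles on 173 points, sign = (−1)^{173−2} = -1.
Via Zolotarev, sign(π_{128}) = (128|173) = -1.

-1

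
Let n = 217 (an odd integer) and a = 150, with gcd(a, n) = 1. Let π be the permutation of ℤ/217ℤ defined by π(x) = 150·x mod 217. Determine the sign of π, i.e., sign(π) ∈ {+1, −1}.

+1

Trace 1: π^k(1) = [1, 150, 149, 216, 67, 68] for k=0..5.
Cycle lengths of π_150 on ℤ/217ℤ: [6, 6, 6, 6, 6, 6, 6, 6, 6, 6, 6, 6, 6, 6, 6, 6, 6, 6, 6, 6, 6, 6, 6, 6, 6, 6, 6, 6, 6, 6, 6, 6, 6, 6, 6, 6, 1]; 37 cycles in total.
217 − 37 = 180 transpositions; sign(π) = (−1)^180 = +1.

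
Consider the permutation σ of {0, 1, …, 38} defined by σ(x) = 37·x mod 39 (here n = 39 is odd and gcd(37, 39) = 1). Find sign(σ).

Orbit of 22 under x↦37x: [22, 34, 10, 19, 1, 37, 4]… (length divides ord_39(37)).
Cycle lengths of π_37 on ℤ/39ℤ: [12, 12, 12, 1, 1, 1]; 6 cycles in total.
Σ(ℓ_i−1) = 39−6 = 33; sign = (−1)^33 = -1.
Check: (37/39) = -1 by Zolotarev.

-1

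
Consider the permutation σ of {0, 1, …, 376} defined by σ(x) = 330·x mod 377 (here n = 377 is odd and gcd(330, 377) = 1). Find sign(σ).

+1

Orbit of 346 under x↦330x: [346, 326, 135, 64, 8, 1, 330]… (length divides ord_377(330)).
17 cycles of lengths [28, 28, 28, 28, 28, 28, 28, 28, 28, 28, 28, 28, 28, 4, 4, 4, 1].
377 − 17 = 360 transpositions; sign(π) = (−1)^360 = +1.
Check: (330/377) = +1 by Zolotarev.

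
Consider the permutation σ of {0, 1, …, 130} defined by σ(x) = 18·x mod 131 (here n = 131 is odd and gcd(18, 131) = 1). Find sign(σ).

-1

Start at x=60: 60 → 32 → 52 → 19 → 80 → 130 → 113 → … (one orbit).
Decompose π into cycles: lengths [26, 26, 26, 26, 26, 1] (6 cycles, including the fixed point 0).
With 6 cycles on 131 points, sign = (−1)^{131−6} = -1.
Via Zolotarev, sign(π_{18}) = (18|131) = -1.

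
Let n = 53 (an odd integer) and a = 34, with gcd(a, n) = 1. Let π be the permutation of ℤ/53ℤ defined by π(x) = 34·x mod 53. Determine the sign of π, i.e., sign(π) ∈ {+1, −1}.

Orbit of 47 under x↦34x: [47, 8, 7, 26, 36, 5, 11]… (length divides ord_53(34)).
Cycle lengths of π_34 on ℤ/53ℤ: [52, 1]; 2 cycles in total.
53 − 2 = 51 transpositions; sign(π) = (−1)^51 = -1.

-1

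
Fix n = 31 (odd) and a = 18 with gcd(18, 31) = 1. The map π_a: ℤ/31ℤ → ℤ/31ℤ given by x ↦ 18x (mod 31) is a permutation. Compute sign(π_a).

+1

Orbit of 2 under x↦18x: [2, 5, 28, 8, 20, 19, 1]… (length divides ord_31(18)).
3 cycles of lengths [15, 15, 1].
31 − 3 = 28 transpositions; sign(π) = (−1)^28 = +1.
Via Zolotarev, sign(π_{18}) = (18|31) = +1.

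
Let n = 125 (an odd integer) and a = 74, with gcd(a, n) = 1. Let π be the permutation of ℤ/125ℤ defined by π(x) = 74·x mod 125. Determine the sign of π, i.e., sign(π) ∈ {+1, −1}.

Start at x=124: 124 → 51 → 24 → 26 → 49 → 1 → 74 → … (one orbit).
23 cycles of lengths [10, 10, 10, 10, 10, 10, 10, 10, 10, 10, 2, 2, 2, 2, 2, 2, 2, 2, 2, 2, 2, 2, 1].
n − c = 125 − 23 = 102; sign = (−1)^102 = +1.
Check: (74/125) = +1 by Zolotarev.

+1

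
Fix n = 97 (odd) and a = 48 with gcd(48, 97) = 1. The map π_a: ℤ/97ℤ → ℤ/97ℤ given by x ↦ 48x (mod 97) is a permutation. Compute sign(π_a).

Start at x=73: 73 → 12 → 91 → 3 → 47 → 25 → 36 → … (one orbit).
Cycle type of π: 48×2 + 1; total 3 cycles.
sign(π) = (−1)^{n − #cycles} = (−1)^{97−3} = (−1)^94 = +1.
The Jacobi symbol (48|97) = +1 (Zolotarev) agrees.

+1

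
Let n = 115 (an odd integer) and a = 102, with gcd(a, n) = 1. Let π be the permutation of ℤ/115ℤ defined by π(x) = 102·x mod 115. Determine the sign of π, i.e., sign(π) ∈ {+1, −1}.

Trace 4: π^k(4) = [4, 63, 101, 67, 49, 53, 1] for k=0..6.
5 cycles of lengths [44, 44, 22, 4, 1].
sign(π) = (−1)^{n − #cycles} = (−1)^{115−5} = (−1)^110 = +1.
Check: (102/115) = +1 by Zolotarev.

+1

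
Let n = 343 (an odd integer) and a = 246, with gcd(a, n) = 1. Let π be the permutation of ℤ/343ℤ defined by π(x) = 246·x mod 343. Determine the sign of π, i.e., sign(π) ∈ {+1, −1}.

Start at x=295: 295 → 197 → 99 → 1 → 246 → 148 → 50 → 295 (one orbit).
91 cycles of lengths [7, 7, 7, 7, 7, 7, 7, 7, 7, 7, 7, 7, 7, 7, 7, 7, 7, 7, 7, 7, 7, 7, 7, 7, 7, 7, 7, 7, 7, 7, 7, 7, 7, 7, 7, 7, 7, 7, 7, 7, 7, 7, 1, 1, 1, 1, 1, 1, 1, 1, 1, 1, 1, 1, 1, 1, 1, 1, 1, 1, 1, 1, 1, 1, 1, 1, 1, 1, 1, 1, 1, 1, 1, 1, 1, 1, 1, 1, 1, 1, 1, 1, 1, 1, 1, 1, 1, 1, 1, 1, 1].
343 − 91 = 252 transpositions; sign(π) = (−1)^252 = +1.

+1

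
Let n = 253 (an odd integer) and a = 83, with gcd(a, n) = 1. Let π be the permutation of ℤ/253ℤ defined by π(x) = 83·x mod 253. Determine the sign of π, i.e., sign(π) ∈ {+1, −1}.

Trace 210: π^k(210) = [210, 226, 36, 205, 64, 252, 170] for k=0..6.
Cycle lengths of π_83 on ℤ/253ℤ: [110, 110, 22, 10, 1]; 5 cycles in total.
253 − 5 = 248 transpositions; sign(π) = (−1)^248 = +1.
Zolotarev: (83|253) = +1, matching the cycle-count sign.

+1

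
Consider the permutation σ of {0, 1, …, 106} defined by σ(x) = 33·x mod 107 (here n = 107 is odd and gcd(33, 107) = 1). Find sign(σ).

Trace 86: π^k(86) = [86, 56, 29, 101, 16, 100, 90] for k=0..6.
Cycle type of π: 53×2 + 1; total 3 cycles.
107 − 3 = 104 transpositions; sign(π) = (−1)^104 = +1.
The Jacobi symbol (33|107) = +1 (Zolotarev) agrees.

+1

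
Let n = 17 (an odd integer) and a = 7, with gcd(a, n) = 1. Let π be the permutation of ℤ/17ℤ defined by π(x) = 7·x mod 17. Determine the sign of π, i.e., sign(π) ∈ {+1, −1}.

Orbit of 5 under x↦7x: [5, 1, 7, 15, 3, 4, 11]… (length divides ord_17(7)).
2 cycles of lengths [16, 1].
Σ(ℓ_i−1) = 17−2 = 15; sign = (−1)^15 = -1.

-1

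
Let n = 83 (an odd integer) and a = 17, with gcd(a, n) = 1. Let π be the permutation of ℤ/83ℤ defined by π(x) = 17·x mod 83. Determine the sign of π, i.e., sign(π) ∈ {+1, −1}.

+1

Trace 28: π^k(28) = [28, 61, 41, 33, 63, 75, 30] for k=0..6.
The orbit structure of x ↦ 17x mod 83: 3 orbits of sizes [41, 41, 1].
sign(π) = (−1)^{n − #cycles} = (−1)^{83−3} = (−1)^80 = +1.
Check: (17/83) = +1 by Zolotarev.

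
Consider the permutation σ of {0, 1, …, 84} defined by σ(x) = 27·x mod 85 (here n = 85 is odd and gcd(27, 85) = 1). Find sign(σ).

Orbit of 49 under x↦27x: [49, 48, 21, 57, 9, 73, 16]… (length divides ord_85(27)).
Decompose π into cycles: lengths [16, 16, 16, 16, 16, 4, 1] (7 cycles, including the fixed point 0).
Σ(ℓ_i−1) = 85−7 = 78; sign = (−1)^78 = +1.
Zolotarev: (27|85) = +1, matching the cycle-count sign.

+1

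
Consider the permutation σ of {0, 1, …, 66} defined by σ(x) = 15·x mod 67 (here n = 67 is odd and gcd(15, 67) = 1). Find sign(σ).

Start at x=9: 9 → 1 → 15 → 24 → 25 → 40 → 64 → … (one orbit).
π_15 has 7 disjoint cycles with lengths [11, 11, 11, 11, 11, 11, 1] on {0,…,66}.
With 7 cycles on 67 points, sign = (−1)^{67−7} = +1.
Via Zolotarev, sign(π_{15}) = (15|67) = +1.

+1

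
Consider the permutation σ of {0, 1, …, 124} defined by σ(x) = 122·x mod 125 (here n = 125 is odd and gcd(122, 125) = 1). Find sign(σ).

Trace 123: π^k(123) = [123, 6, 107, 54, 88, 111, 42] for k=0..6.
Cycle type of π: 100 + 20 + 4 + 1; total 4 cycles.
Σ(ℓ_i−1) = 125−4 = 121; sign = (−1)^121 = -1.
(122|125)_J = -1 (Zolotarev's lemma cross-check).

-1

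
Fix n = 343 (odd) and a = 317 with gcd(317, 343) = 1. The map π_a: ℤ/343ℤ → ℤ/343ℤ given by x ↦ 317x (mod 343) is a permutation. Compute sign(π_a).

Orbit of 274 under x↦317x: [274, 79, 4, 239, 303, 11, 57]… (length divides ord_343(317)).
Decompose π into cycles: lengths [147, 147, 21, 21, 3, 3, 1] (7 cycles, including the fixed point 0).
With 7 cycles on 343 points, sign = (−1)^{343−7} = +1.
Via Zolotarev, sign(π_{317}) = (317|343) = +1.

+1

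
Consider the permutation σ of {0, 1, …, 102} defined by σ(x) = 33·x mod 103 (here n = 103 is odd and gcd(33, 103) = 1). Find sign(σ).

Orbit of 34 under x↦33x: [34, 92, 49, 72, 7, 25, 1]… (length divides ord_103(33)).
3 cycles of lengths [51, 51, 1].
sign(π) = (−1)^{n − #cycles} = (−1)^{103−3} = (−1)^100 = +1.
Check: (33/103) = +1 by Zolotarev.

+1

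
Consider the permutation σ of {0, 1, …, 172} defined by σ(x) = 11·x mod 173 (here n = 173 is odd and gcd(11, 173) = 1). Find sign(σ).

Trace 8: π^k(8) = [8, 88, 103, 95, 7, 77, 155] for k=0..6.
Cycle lengths of π_11 on ℤ/173ℤ: [172, 1]; 2 cycles in total.
sign(π) = (−1)^{n − #cycles} = (−1)^{173−2} = (−1)^171 = -1.
Via Zolotarev, sign(π_{11}) = (11|173) = -1.

-1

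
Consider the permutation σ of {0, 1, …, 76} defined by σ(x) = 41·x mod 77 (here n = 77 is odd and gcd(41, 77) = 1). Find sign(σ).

+1

Trace 76: π^k(76) = [76, 36, 13, 71, 62, 1, 41] for k=0..6.
Decompose π into cycles: lengths [10, 10, 10, 10, 10, 10, 10, 2, 2, 2, 1] (11 cycles, including the fixed point 0).
sign(π) = (−1)^{n − #cycles} = (−1)^{77−11} = (−1)^66 = +1.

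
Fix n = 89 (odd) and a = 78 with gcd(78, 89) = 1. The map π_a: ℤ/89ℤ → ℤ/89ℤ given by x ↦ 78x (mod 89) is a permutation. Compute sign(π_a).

Trace 78: π^k(78) = [78, 32, 4, 45, 39, 16, 2] for k=0..6.
Cycle lengths of π_78 on ℤ/89ℤ: [11, 11, 11, 11, 11, 11, 11, 11, 1]; 9 cycles in total.
9 cycles on 89: each ℓ→(−1)^(ℓ−1), product (−1)^80 = +1.

+1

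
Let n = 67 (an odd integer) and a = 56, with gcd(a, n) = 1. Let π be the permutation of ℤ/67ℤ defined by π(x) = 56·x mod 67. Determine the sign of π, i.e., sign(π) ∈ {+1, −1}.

+1

Trace 19: π^k(19) = [19, 59, 21, 37, 62, 55, 65] for k=0..6.
Cycle lengths of π_56 on ℤ/67ℤ: [33, 33, 1]; 3 cycles in total.
With 3 cycles on 67 points, sign = (−1)^{67−3} = +1.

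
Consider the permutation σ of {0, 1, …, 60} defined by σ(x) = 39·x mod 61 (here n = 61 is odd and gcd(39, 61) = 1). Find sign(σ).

Orbit of 13 under x↦39x: [13, 19, 9, 46, 25, 60, 22]… (length divides ord_61(39)).
3 cycles of lengths [30, 30, 1].
With 3 cycles on 61 points, sign = (−1)^{61−3} = +1.
Zolotarev: (39|61) = +1, matching the cycle-count sign.

+1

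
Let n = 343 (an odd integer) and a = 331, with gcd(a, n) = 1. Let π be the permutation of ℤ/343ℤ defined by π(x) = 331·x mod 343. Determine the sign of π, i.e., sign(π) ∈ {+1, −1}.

+1

Orbit of 78 under x↦331x: [78, 93, 256, 15, 163, 102, 148]… (length divides ord_343(331)).
π_331 has 7 disjoint cycles with lengths [147, 147, 21, 21, 3, 3, 1] on {0,…,342}.
With 7 cycles on 343 points, sign = (−1)^{343−7} = +1.
The Jacobi symbol (331|343) = +1 (Zolotarev) agrees.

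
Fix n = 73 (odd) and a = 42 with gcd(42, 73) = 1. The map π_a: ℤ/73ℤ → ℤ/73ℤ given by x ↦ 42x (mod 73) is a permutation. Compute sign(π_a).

-1

Orbit of 41 under x↦42x: [41, 43, 54, 5, 64, 60, 38]… (length divides ord_73(42)).
π_42 has 2 disjoint cycles with lengths [72, 1] on {0,…,72}.
With 2 cycles on 73 points, sign = (−1)^{73−2} = -1.
Zolotarev: (42|73) = -1, matching the cycle-count sign.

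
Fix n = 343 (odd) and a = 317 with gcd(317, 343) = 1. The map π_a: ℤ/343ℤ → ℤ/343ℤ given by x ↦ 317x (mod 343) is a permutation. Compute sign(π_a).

+1

Trace 240: π^k(240) = [240, 277, 1, 317, 333, 260, 100] for k=0..6.
π_317 has 7 disjoint cycles with lengths [147, 147, 21, 21, 3, 3, 1] on {0,…,342}.
With 7 cycles on 343 points, sign = (−1)^{343−7} = +1.
The Jacobi symbol (317|343) = +1 (Zolotarev) agrees.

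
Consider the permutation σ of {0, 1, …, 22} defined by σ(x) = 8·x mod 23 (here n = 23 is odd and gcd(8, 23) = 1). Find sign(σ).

Trace 4: π^k(4) = [4, 9, 3, 1, 8, 18, 6] for k=0..6.
π_8 has 3 disjoint cycles with lengths [11, 11, 1] on {0,…,22}.
23 − 3 = 20 transpositions; sign(π) = (−1)^20 = +1.

+1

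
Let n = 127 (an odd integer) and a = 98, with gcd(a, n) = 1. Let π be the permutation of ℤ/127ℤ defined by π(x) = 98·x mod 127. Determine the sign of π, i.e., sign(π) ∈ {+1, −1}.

+1

Start at x=99: 99 → 50 → 74 → 13 → 4 → 11 → 62 → … (one orbit).
3 cycles of lengths [63, 63, 1].
Σ(ℓ_i−1) = 127−3 = 124; sign = (−1)^124 = +1.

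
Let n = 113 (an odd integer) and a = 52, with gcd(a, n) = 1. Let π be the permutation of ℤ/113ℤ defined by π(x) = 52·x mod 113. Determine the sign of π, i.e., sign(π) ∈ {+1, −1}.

Orbit of 83 under x↦52x: [83, 22, 14, 50, 1, 52, 105]… (length divides ord_113(52)).
Cycle type of π: 56×2 + 1; total 3 cycles.
3 cycles on 113: each ℓ→(−1)^(ℓ−1), product (−1)^110 = +1.
Via Zolotarev, sign(π_{52}) = (52|113) = +1.

+1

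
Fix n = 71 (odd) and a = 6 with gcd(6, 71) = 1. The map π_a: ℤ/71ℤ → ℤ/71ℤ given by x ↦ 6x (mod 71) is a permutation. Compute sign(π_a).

+1

Start at x=15: 15 → 19 → 43 → 45 → 57 → 58 → 64 → … (one orbit).
Decompose π into cycles: lengths [35, 35, 1] (3 cycles, including the fixed point 0).
sign(π) = (−1)^{n − #cycles} = (−1)^{71−3} = (−1)^68 = +1.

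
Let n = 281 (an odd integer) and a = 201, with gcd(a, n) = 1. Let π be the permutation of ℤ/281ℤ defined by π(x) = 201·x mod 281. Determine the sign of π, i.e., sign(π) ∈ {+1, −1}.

+1

Trace 118: π^k(118) = [118, 114, 153, 124, 196, 56, 16] for k=0..6.
Cycle lengths of π_201 on ℤ/281ℤ: [140, 140, 1]; 3 cycles in total.
sign(π) = (−1)^{n − #cycles} = (−1)^{281−3} = (−1)^278 = +1.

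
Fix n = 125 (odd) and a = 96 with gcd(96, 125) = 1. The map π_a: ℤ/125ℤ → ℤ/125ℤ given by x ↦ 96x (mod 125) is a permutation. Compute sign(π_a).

Trace 61: π^k(61) = [61, 106, 51, 21, 16, 36, 81] for k=0..6.
Cycle lengths of π_96 on ℤ/125ℤ: [25, 25, 25, 25, 5, 5, 5, 5, 1, 1, 1, 1, 1]; 13 cycles in total.
n − c = 125 − 13 = 112; sign = (−1)^112 = +1.
Check: (96/125) = +1 by Zolotarev.

+1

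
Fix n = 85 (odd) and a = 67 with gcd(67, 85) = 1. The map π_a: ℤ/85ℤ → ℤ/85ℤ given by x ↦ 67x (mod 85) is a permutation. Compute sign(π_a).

Trace 33: π^k(33) = [33, 1, 67, 69] for k=0..3.
Cycle lengths of π_67 on ℤ/85ℤ: [4, 4, 4, 4, 4, 4, 4, 4, 4, 4, 4, 4, 4, 4, 4, 4, 4, 2, 2, 2, 2, 2, 2, 2, 2, 1]; 26 cycles in total.
85 − 26 = 59 transpositions; sign(π) = (−1)^59 = -1.

-1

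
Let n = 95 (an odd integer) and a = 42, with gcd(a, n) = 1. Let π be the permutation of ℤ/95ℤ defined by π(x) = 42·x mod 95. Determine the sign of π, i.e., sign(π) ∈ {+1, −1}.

-1

Trace 23: π^k(23) = [23, 16, 7, 9, 93, 11, 82] for k=0..6.
π_42 has 6 disjoint cycles with lengths [36, 36, 9, 9, 4, 1] on {0,…,94}.
With 6 cycles on 95 points, sign = (−1)^{95−6} = -1.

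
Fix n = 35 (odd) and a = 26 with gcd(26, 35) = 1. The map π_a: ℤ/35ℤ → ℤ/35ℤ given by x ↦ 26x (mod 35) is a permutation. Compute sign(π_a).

-1

Orbit of 31 under x↦26x: [31, 1, 26, 11, 6, 16]… (length divides ord_35(26)).
Decompose π into cycles: lengths [6, 6, 6, 6, 6, 1, 1, 1, 1, 1] (10 cycles, including the fixed point 0).
Σ(ℓ_i−1) = 35−10 = 25; sign = (−1)^25 = -1.
Zolotarev: (26|35) = -1, matching the cycle-count sign.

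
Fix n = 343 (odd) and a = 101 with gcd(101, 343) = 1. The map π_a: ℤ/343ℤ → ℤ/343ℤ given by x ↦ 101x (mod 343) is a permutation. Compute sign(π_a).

Start at x=162: 162 → 241 → 331 → 160 → 39 → 166 → 302 → … (one orbit).
Cycle type of π: 294 + 42 + 6 + 1; total 4 cycles.
n − c = 343 − 4 = 339; sign = (−1)^339 = -1.

-1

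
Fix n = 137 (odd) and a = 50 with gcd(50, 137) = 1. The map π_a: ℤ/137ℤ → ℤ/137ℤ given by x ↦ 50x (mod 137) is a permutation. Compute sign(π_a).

+1

Trace 59: π^k(59) = [59, 73, 88, 16, 115, 133, 74] for k=0..6.
Decompose π into cycles: lengths [17, 17, 17, 17, 17, 17, 17, 17, 1] (9 cycles, including the fixed point 0).
sign(π) = (−1)^{n − #cycles} = (−1)^{137−9} = (−1)^128 = +1.
Via Zolotarev, sign(π_{50}) = (50|137) = +1.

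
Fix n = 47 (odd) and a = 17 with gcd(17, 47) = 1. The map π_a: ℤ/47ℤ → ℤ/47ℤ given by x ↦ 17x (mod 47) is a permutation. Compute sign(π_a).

Trace 32: π^k(32) = [32, 27, 36, 1, 17, 7, 25] for k=0..6.
π_17 has 3 disjoint cycles with lengths [23, 23, 1] on {0,…,46}.
Σ(ℓ_i−1) = 47−3 = 44; sign = (−1)^44 = +1.

+1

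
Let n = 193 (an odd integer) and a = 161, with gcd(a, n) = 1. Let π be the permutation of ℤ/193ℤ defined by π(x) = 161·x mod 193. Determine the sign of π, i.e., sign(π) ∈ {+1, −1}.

+1

Start at x=64: 64 → 75 → 109 → 179 → 62 → 139 → 184 → … (one orbit).
Cycle type of π: 96×2 + 1; total 3 cycles.
With 3 cycles on 193 points, sign = (−1)^{193−3} = +1.
The Jacobi symbol (161|193) = +1 (Zolotarev) agrees.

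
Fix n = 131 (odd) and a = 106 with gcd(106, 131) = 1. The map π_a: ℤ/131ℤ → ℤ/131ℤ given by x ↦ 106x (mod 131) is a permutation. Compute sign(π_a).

-1

Start at x=32: 32 → 117 → 88 → 27 → 111 → 107 → 76 → … (one orbit).
π_106 has 2 disjoint cycles with lengths [130, 1] on {0,…,130}.
n − c = 131 − 2 = 129; sign = (−1)^129 = -1.
The Jacobi symbol (106|131) = -1 (Zolotarev) agrees.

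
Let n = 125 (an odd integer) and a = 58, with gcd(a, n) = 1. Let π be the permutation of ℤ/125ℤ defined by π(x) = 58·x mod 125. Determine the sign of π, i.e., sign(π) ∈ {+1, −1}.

-1

Start at x=111: 111 → 63 → 29 → 57 → 56 → 123 → 9 → … (one orbit).
The orbit structure of x ↦ 58x mod 125: 4 orbits of sizes [100, 20, 4, 1].
Σ(ℓ_i−1) = 125−4 = 121; sign = (−1)^121 = -1.
Check: (58/125) = -1 by Zolotarev.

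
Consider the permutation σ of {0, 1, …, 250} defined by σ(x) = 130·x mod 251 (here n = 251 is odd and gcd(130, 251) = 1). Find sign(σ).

-1

Trace 6: π^k(6) = [6, 27, 247, 233, 170, 12, 54] for k=0..6.
The orbit structure of x ↦ 130x mod 251: 2 orbits of sizes [250, 1].
251 − 2 = 249 transpositions; sign(π) = (−1)^249 = -1.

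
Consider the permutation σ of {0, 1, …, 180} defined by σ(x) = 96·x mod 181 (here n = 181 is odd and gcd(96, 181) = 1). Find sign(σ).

Start at x=12: 12 → 66 → 1 → 96 → 166 → 8 → 44 → … (one orbit).
Decompose π into cycles: lengths [180, 1] (2 cycles, including the fixed point 0).
With 2 cycles on 181 points, sign = (−1)^{181−2} = -1.
The Jacobi symbol (96|181) = -1 (Zolotarev) agrees.

-1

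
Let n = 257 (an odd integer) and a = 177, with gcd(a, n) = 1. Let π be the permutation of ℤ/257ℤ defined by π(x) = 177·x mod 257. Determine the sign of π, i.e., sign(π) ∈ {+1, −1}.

-1

Trace 147: π^k(147) = [147, 62, 180, 249, 126, 200, 191] for k=0..6.
Cycle lengths of π_177 on ℤ/257ℤ: [256, 1]; 2 cycles in total.
257 − 2 = 255 transpositions; sign(π) = (−1)^255 = -1.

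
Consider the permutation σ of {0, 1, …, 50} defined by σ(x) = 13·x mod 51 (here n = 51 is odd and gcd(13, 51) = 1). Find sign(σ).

Trace 13: π^k(13) = [13, 16, 4, 1] for k=0..3.
15 cycles of lengths [4, 4, 4, 4, 4, 4, 4, 4, 4, 4, 4, 4, 1, 1, 1].
sign(π) = (−1)^{n − #cycles} = (−1)^{51−15} = (−1)^36 = +1.

+1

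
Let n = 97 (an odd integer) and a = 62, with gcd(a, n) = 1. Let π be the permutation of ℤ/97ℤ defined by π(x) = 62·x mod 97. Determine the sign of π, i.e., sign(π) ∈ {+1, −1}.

+1

Trace 35: π^k(35) = [35, 36, 1, 62, 61, 96] for k=0..5.
Cycle lengths of π_62 on ℤ/97ℤ: [6, 6, 6, 6, 6, 6, 6, 6, 6, 6, 6, 6, 6, 6, 6, 6, 1]; 17 cycles in total.
n − c = 97 − 17 = 80; sign = (−1)^80 = +1.
Zolotarev: (62|97) = +1, matching the cycle-count sign.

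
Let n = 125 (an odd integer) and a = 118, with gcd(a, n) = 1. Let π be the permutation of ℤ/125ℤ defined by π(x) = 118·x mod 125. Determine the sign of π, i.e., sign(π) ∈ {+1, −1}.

-1

Trace 43: π^k(43) = [43, 74, 107, 1, 118, 49, 32] for k=0..6.
12 cycles of lengths [20, 20, 20, 20, 20, 4, 4, 4, 4, 4, 4, 1].
125 − 12 = 113 transpositions; sign(π) = (−1)^113 = -1.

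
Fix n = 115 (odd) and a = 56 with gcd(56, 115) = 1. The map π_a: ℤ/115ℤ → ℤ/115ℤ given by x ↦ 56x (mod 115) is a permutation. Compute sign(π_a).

-1

Trace 11: π^k(11) = [11, 41, 111, 6, 106, 71, 66] for k=0..6.
The orbit structure of x ↦ 56x mod 115: 10 orbits of sizes [22, 22, 22, 22, 22, 1, 1, 1, 1, 1].
n − c = 115 − 10 = 105; sign = (−1)^105 = -1.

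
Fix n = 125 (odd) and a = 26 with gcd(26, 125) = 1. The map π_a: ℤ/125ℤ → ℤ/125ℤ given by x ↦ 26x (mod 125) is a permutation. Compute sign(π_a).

+1

Trace 26: π^k(26) = [26, 51, 76, 101, 1] for k=0..4.
Decompose π into cycles: lengths [5, 5, 5, 5, 5, 5, 5, 5, 5, 5, 5, 5, 5, 5, 5, 5, 5, 5, 5, 5, 1, 1, 1, 1, 1, 1, 1, 1, 1, 1, 1, 1, 1, 1, 1, 1, 1, 1, 1, 1, 1, 1, 1, 1, 1] (45 cycles, including the fixed point 0).
With 45 cycles on 125 points, sign = (−1)^{125−45} = +1.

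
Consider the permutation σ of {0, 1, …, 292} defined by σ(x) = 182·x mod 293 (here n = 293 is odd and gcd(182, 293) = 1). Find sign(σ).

Orbit of 141 under x↦182x: [141, 171, 64, 221, 81, 92, 43]… (length divides ord_293(182)).
π_182 has 2 disjoint cycles with lengths [292, 1] on {0,…,292}.
sign(π) = (−1)^{n − #cycles} = (−1)^{293−2} = (−1)^291 = -1.

-1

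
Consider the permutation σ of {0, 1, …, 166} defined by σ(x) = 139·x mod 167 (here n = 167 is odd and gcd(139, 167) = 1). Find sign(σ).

Orbit of 43 under x↦139x: [43, 132, 145, 115, 120, 147, 59]… (length divides ord_167(139)).
Cycle lengths of π_139 on ℤ/167ℤ: [166, 1]; 2 cycles in total.
2 cycles on 167: each ℓ→(−1)^(ℓ−1), product (−1)^165 = -1.

-1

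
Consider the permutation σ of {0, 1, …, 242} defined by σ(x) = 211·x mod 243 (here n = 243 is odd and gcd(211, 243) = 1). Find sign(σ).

+1

Start at x=7: 7 → 19 → 121 → 16 → 217 → 103 → 106 → … (one orbit).
Cycle lengths of π_211 on ℤ/243ℤ: [81, 81, 27, 27, 9, 9, 3, 3, 1, 1, 1]; 11 cycles in total.
With 11 cycles on 243 points, sign = (−1)^{243−11} = +1.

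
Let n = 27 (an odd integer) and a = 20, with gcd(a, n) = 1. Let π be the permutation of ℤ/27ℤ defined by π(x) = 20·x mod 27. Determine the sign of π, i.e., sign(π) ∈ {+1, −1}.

Start at x=13: 13 → 17 → 16 → 23 → 1 → 20 → 22 → … (one orbit).
The orbit structure of x ↦ 20x mod 27: 4 orbits of sizes [18, 6, 2, 1].
4 cycles on 27: each ℓ→(−1)^(ℓ−1), product (−1)^23 = -1.

-1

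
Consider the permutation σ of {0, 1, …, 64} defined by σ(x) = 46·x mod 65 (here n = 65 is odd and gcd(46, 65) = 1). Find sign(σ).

-1

Start at x=41: 41 → 1 → 46 → 36 → 31 → 61 → 11 → … (one orbit).
10 cycles of lengths [12, 12, 12, 12, 12, 1, 1, 1, 1, 1].
65 − 10 = 55 transpositions; sign(π) = (−1)^55 = -1.
Zolotarev: (46|65) = -1, matching the cycle-count sign.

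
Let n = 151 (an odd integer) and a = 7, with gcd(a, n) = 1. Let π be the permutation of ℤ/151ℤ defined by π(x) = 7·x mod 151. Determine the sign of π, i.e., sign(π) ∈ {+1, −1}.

-1

Trace 90: π^k(90) = [90, 26, 31, 66, 9, 63, 139] for k=0..6.
The orbit structure of x ↦ 7x mod 151: 2 orbits of sizes [150, 1].
With 2 cycles on 151 points, sign = (−1)^{151−2} = -1.
Check: (7/151) = -1 by Zolotarev.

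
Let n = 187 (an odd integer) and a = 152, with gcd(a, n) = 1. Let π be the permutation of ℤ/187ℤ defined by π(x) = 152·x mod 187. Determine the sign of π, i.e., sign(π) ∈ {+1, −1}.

+1

Trace 137: π^k(137) = [137, 67, 86, 169, 69, 16, 1] for k=0..6.
27 cycles of lengths [10, 10, 10, 10, 10, 10, 10, 10, 10, 10, 10, 10, 10, 10, 10, 10, 5, 5, 2, 2, 2, 2, 2, 2, 2, 2, 1].
n − c = 187 − 27 = 160; sign = (−1)^160 = +1.
Check: (152/187) = +1 by Zolotarev.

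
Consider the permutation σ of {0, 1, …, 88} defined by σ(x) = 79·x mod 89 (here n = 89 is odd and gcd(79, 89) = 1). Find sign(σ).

+1

Start at x=16: 16 → 18 → 87 → 20 → 67 → 42 → 25 → … (one orbit).
3 cycles of lengths [44, 44, 1].
89 − 3 = 86 transpositions; sign(π) = (−1)^86 = +1.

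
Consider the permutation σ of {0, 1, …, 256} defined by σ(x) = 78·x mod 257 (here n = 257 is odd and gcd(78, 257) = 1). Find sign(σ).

Orbit of 184 under x↦78x: [184, 217, 221, 19, 197, 203, 157]… (length divides ord_257(78)).
2 cycles of lengths [256, 1].
2 cycles on 257: each ℓ→(−1)^(ℓ−1), product (−1)^255 = -1.

-1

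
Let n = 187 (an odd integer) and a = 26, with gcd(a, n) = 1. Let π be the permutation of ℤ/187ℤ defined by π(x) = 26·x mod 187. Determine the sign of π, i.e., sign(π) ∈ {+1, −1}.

Start at x=47: 47 → 100 → 169 → 93 → 174 → 36 → 1 → … (one orbit).
Cycle lengths of π_26 on ℤ/187ℤ: [40, 40, 40, 40, 8, 8, 5, 5, 1]; 9 cycles in total.
187 − 9 = 178 transpositions; sign(π) = (−1)^178 = +1.
The Jacobi symbol (26|187) = +1 (Zolotarev) agrees.

+1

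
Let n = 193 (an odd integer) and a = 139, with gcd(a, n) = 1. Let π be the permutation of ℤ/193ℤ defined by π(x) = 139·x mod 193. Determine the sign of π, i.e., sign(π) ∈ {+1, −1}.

Start at x=8: 8 → 147 → 168 → 192 → 54 → 172 → 169 → … (one orbit).
Decompose π into cycles: lengths [96, 96, 1] (3 cycles, including the fixed point 0).
193 − 3 = 190 transpositions; sign(π) = (−1)^190 = +1.
(139|193)_J = +1 (Zolotarev's lemma cross-check).

+1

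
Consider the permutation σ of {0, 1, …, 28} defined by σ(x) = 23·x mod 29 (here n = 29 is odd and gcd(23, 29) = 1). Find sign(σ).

+1

Orbit of 16 under x↦23x: [16, 20, 25, 24, 1, 23, 7]… (length divides ord_29(23)).
Decompose π into cycles: lengths [7, 7, 7, 7, 1] (5 cycles, including the fixed point 0).
sign(π) = (−1)^{n − #cycles} = (−1)^{29−5} = (−1)^24 = +1.
Via Zolotarev, sign(π_{23}) = (23|29) = +1.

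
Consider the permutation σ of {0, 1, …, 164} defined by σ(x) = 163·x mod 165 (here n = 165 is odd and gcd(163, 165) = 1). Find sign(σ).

Trace 1: π^k(1) = [1, 163, 4, 157, 16, 133, 64] for k=0..6.
Decompose π into cycles: lengths [20, 20, 20, 20, 20, 20, 5, 5, 5, 5, 5, 5, 4, 4, 4, 1, 1, 1] (18 cycles, including the fixed point 0).
Σ(ℓ_i−1) = 165−18 = 147; sign = (−1)^147 = -1.
The Jacobi symbol (163|165) = -1 (Zolotarev) agrees.

-1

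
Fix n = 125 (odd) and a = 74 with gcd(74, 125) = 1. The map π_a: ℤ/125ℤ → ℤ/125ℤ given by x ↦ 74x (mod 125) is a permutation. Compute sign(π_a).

+1

Trace 74: π^k(74) = [74, 101, 99, 76, 124, 51, 24] for k=0..6.
π_74 has 23 disjoint cycles with lengths [10, 10, 10, 10, 10, 10, 10, 10, 10, 10, 2, 2, 2, 2, 2, 2, 2, 2, 2, 2, 2, 2, 1] on {0,…,124}.
With 23 cycles on 125 points, sign = (−1)^{125−23} = +1.
Zolotarev: (74|125) = +1, matching the cycle-count sign.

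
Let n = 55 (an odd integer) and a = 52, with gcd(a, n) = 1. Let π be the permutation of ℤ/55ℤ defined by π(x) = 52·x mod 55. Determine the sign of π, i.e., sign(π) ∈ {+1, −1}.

Start at x=32: 32 → 14 → 13 → 16 → 7 → 34 → 8 → … (one orbit).
Cycle type of π: 20×2 + 10 + 4 + 1; total 5 cycles.
n − c = 55 − 5 = 50; sign = (−1)^50 = +1.
Zolotarev: (52|55) = +1, matching the cycle-count sign.

+1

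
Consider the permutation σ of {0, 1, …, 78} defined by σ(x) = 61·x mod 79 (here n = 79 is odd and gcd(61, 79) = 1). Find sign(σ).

Start at x=64: 64 → 33 → 38 → 27 → 67 → 58 → 62 → … (one orbit).
Cycle type of π: 26×3 + 1; total 4 cycles.
With 4 cycles on 79 points, sign = (−1)^{79−4} = -1.
Check: (61/79) = -1 by Zolotarev.

-1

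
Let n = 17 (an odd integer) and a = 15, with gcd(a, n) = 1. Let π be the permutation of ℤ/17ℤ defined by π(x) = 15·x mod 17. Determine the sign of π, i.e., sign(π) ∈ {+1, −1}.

+1

Trace 8: π^k(8) = [8, 1, 15, 4, 9, 16, 2] for k=0..6.
Cycle lengths of π_15 on ℤ/17ℤ: [8, 8, 1]; 3 cycles in total.
sign(π) = (−1)^{n − #cycles} = (−1)^{17−3} = (−1)^14 = +1.
Via Zolotarev, sign(π_{15}) = (15|17) = +1.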